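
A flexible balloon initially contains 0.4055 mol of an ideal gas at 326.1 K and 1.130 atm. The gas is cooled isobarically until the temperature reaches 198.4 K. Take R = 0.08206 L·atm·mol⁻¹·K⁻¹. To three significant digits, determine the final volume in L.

V₂ ≈ 5.84 L

From PV = nRT: V₁ = nRT₁/P₁ = 9.603 L.
P constant ⇒ V ∝ T: P₂ = P₁; V₂ = V₁·(T₂/T₁) = 5.842 L.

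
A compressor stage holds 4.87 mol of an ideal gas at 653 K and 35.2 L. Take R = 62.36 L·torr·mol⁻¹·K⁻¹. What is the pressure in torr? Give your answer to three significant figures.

P ≈ 5.63e+03 torr

PV = nRT ⇒ P = nRT/V = (4.87 × 62.36 × 653) / 35.2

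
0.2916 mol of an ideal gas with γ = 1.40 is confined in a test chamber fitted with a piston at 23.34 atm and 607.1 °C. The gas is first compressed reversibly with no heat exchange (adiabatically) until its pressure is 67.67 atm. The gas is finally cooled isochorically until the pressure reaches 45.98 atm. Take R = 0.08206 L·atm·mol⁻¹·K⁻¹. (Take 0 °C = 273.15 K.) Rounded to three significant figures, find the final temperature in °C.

T₃ ≈ 538 °C

Convert: T₁ = 880.2 K.
From PV = nRT: V₁ = nRT₁/P₁ = 0.9025 L.
Adiabatic (γ = 1.40), T V^(γ−1) and P V^γ constant: T₂ = T₁·(P₂/P₁)^((γ−1)/γ) = 1193 K; V₂ = V₁·(P₁/P₂)^(1/γ) = 0.4219 L.
V constant ⇒ P ∝ T: V₃ = V₂; T₃ = T₂·(P₃/P₂) = 810.7 K.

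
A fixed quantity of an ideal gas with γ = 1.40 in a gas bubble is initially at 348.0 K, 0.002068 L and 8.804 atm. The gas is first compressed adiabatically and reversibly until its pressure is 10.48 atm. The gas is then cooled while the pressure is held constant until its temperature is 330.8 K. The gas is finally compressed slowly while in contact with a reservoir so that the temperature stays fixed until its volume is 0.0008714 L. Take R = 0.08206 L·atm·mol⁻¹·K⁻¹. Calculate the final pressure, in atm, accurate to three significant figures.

P₄ ≈ 19.9 atm

Adiabatic (γ = 1.40), T V^(γ−1) and P V^γ constant: T₂ = T₁·(P₂/P₁)^((γ−1)/γ) = 365.8 K; V₂ = V₁·(P₁/P₂)^(1/γ) = 0.001826 L.
P constant ⇒ V ∝ T: P₃ = P₂; V₃ = V₂·(T₃/T₂) = 0.001651 L.
Isothermal, so P V is constant: T₄ = T₃; P₄ = P₃·(V₃/V₄) = 19.86 atm.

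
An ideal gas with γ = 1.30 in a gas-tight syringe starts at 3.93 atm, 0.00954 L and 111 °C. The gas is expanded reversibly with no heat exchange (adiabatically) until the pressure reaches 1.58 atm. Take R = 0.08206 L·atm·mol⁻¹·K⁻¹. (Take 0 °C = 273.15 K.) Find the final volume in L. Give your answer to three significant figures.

V₂ ≈ 0.0192 L

Convert: T₁ = 384.1 K.
Reversible adiabatic, γ = 1.30: T₂ = T₁·(P₂/P₁)^((γ−1)/γ) = 311.3 K; V₂ = V₁·(P₁/P₂)^(1/γ) = 0.01923 L.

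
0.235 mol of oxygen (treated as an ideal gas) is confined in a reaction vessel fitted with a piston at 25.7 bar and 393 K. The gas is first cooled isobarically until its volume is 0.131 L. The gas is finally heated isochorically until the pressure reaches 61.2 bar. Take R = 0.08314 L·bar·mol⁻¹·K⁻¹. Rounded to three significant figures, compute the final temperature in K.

T₃ ≈ 410 K

From PV = nRT: V₁ = nRT₁/P₁ = 0.2988 L.
Isobaric, so V/T is constant: P₂ = P₁; T₂ = T₁·(V₂/V₁) = 172.3 K.
Isochoric, so P/T is constant: V₃ = V₂; T₃ = T₂·(P₃/P₂) = 410.3 K.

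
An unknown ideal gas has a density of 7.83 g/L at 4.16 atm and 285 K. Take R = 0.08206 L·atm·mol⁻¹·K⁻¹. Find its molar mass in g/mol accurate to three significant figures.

M ≈ 44.0 g/mol

ρ = PM/(RT) ⇒ M = ρRT/P = (7.83 × 0.08206 × 285.0) / 4.16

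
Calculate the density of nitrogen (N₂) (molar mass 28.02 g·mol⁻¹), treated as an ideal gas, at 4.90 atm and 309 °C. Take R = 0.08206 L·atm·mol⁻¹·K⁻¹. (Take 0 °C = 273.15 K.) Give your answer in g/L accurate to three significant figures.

ρ ≈ 2.87 g/L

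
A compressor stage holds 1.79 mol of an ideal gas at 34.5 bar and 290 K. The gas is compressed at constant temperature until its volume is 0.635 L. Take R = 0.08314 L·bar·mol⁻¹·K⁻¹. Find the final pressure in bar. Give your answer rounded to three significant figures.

P₂ ≈ 68.0 bar

From PV = nRT: V₁ = nRT₁/P₁ = 1.251 L.
Isothermal, so P V is constant: T₂ = T₁; P₂ = P₁·(V₁/V₂) = 67.97 bar.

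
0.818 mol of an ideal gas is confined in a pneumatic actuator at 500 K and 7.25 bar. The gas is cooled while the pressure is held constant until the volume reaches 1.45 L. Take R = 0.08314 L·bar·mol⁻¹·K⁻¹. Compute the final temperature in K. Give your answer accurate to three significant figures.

From PV = nRT: V₁ = nRT₁/P₁ = 4.690 L.
P constant ⇒ V ∝ T: P₂ = P₁; T₂ = T₁·(V₂/V₁) = 154.6 K.

T₂ ≈ 155 K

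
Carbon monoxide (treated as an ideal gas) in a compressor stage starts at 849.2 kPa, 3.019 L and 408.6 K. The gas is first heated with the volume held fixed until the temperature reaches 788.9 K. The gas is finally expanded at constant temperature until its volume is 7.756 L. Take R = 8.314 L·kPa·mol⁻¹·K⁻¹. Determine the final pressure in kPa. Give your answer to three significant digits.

Isochoric, so P/T is constant: V₂ = V₁; P₂ = P₁·(T₂/T₁) = 1640 kPa.
T constant ⇒ Boyle's law P V = const: T₃ = T₂; P₃ = P₂·(V₂/V₃) = 638.2 kPa.

P₃ ≈ 638 kPa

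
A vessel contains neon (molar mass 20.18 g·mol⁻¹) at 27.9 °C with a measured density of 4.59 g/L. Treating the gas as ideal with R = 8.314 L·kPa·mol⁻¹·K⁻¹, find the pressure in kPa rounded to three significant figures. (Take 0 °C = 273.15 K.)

P ≈ 569 kPa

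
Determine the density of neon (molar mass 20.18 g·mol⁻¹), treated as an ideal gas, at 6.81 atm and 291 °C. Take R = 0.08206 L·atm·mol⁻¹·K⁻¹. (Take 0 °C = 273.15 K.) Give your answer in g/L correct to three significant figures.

ρ = PM/(RT) = (6.81 × 20.18) / (0.08206 × 564.1)

ρ ≈ 2.97 g/L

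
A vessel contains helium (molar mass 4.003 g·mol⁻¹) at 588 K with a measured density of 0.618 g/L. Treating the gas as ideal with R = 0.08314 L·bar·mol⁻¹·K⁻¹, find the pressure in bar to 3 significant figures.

P ≈ 7.55 bar

ρ = PM/(RT) ⇒ P = ρRT/M = (0.618 × 0.08314 × 588.0) / 4.003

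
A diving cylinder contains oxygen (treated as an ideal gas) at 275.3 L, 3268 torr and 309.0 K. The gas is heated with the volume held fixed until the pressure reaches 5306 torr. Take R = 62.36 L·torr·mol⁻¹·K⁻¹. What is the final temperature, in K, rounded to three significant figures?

Isochoric, so P/T is constant: V₂ = V₁; T₂ = T₁·(P₂/P₁) = 501.7 K.

T₂ ≈ 502 K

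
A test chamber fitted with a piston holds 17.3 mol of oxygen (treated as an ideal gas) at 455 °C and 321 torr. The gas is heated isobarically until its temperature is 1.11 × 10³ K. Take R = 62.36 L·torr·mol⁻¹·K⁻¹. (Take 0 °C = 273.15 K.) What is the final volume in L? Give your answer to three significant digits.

V₂ ≈ 3.73e+03 L

Convert: T₁ = 728.1 K.
From PV = nRT: V₁ = nRT₁/P₁ = 2447 L.
P constant ⇒ V ∝ T: P₂ = P₁; V₂ = V₁·(T₂/T₁) = 3731 L.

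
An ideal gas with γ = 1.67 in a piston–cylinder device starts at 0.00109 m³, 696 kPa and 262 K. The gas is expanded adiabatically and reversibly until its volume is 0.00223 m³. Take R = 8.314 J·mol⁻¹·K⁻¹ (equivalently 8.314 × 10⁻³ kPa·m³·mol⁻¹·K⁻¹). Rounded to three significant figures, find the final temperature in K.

T₂ ≈ 162 K

Reversible adiabatic, γ = 1.67: T₂ = T₁·(V₁/V₂)^(γ−1) = 162.2 K; P₂ = P₁·(V₁/V₂)^γ = 210.6 kPa.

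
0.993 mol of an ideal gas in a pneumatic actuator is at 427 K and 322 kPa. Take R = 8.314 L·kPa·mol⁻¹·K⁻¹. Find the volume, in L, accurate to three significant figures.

V ≈ 10.9 L

PV = nRT ⇒ V = nRT/P = (0.993 × 8.314 × 427) / 322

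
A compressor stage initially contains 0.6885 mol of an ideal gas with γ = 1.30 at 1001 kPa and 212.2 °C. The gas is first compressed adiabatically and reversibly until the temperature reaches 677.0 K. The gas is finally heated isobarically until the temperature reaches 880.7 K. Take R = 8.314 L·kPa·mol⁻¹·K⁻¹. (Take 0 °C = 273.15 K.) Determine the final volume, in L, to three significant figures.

V₃ ≈ 1.19 L

Convert: T₁ = 485.3 K.
From PV = nRT: V₁ = nRT₁/P₁ = 2.775 L.
Reversible adiabatic, γ = 1.30: P₂ = P₁·(T₂/T₁)^(γ/(γ−1)) = 4234 kPa; V₂ = V₁·(T₁/T₂)^(1/(γ−1)) = 0.9153 L.
P constant ⇒ V ∝ T: P₃ = P₂; V₃ = V₂·(T₃/T₂) = 1.191 L.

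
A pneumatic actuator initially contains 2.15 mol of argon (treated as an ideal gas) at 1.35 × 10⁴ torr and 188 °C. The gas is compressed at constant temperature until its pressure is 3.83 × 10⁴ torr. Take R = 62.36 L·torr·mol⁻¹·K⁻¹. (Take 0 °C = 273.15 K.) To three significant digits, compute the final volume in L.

V₂ ≈ 1.61 L

Convert: T₁ = 461.1 K.
From PV = nRT: V₁ = nRT₁/P₁ = 4.580 L.
Isothermal, so P V is constant: T₂ = T₁; V₂ = V₁·(P₁/P₂) = 1.614 L.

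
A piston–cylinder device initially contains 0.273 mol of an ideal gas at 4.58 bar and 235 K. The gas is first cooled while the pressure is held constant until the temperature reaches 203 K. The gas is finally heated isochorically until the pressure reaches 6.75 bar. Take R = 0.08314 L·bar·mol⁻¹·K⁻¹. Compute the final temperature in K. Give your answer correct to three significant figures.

T₃ ≈ 299 K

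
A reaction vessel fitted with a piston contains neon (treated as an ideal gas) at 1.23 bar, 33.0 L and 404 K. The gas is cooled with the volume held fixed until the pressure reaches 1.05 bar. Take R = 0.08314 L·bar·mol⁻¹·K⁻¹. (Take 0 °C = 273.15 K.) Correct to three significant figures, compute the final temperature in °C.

V constant ⇒ P ∝ T: V₂ = V₁; T₂ = T₁·(P₂/P₁) = 344.9 K.

T₂ ≈ 71.7 °C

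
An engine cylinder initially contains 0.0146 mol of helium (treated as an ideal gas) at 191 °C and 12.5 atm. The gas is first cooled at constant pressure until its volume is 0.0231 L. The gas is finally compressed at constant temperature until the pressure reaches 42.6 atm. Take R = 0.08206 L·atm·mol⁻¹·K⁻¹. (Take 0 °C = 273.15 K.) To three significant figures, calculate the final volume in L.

V₃ ≈ 0.00678 L

Convert: T₁ = 464.1 K.
From PV = nRT: V₁ = nRT₁/P₁ = 0.04449 L.
P constant ⇒ V ∝ T: P₂ = P₁; T₂ = T₁·(V₂/V₁) = 241.0 K.
Isothermal, so P V is constant: T₃ = T₂; V₃ = V₂·(P₂/P₃) = 0.006778 L.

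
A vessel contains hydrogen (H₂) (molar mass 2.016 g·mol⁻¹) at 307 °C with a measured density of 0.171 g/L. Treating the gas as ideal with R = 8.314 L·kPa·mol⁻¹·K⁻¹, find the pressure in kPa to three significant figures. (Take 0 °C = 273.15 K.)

P ≈ 409 kPa

ρ = PM/(RT) ⇒ P = ρRT/M = (0.171 × 8.314 × 580.1) / 2.016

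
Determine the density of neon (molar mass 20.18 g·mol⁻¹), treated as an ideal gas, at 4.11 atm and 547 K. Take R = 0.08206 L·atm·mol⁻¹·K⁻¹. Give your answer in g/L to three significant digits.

ρ = PM/(RT) = (4.11 × 20.18) / (0.08206 × 547.0)

ρ ≈ 1.85 g/L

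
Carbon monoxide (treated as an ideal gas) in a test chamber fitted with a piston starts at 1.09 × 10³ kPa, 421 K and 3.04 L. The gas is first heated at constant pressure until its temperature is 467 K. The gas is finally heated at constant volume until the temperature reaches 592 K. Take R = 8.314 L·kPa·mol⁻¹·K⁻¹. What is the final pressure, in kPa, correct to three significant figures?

P constant ⇒ V ∝ T: P₂ = P₁; V₂ = V₁·(T₂/T₁) = 3.372 L.
V constant ⇒ P ∝ T: V₃ = V₂; P₃ = P₂·(T₃/T₂) = 1382 kPa.

P₃ ≈ 1.38e+03 kPa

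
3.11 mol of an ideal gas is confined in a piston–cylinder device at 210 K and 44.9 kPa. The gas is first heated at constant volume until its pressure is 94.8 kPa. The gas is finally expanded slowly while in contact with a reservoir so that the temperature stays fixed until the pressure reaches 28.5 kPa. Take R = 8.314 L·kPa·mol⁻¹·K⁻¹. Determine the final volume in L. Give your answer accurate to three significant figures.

From PV = nRT: V₁ = nRT₁/P₁ = 120.9 L.
V constant ⇒ P ∝ T: V₂ = V₁; T₂ = T₁·(P₂/P₁) = 443.4 K.
Isothermal, so P V is constant: T₃ = T₂; V₃ = V₂·(P₂/P₃) = 402.3 L.

V₃ ≈ 402 L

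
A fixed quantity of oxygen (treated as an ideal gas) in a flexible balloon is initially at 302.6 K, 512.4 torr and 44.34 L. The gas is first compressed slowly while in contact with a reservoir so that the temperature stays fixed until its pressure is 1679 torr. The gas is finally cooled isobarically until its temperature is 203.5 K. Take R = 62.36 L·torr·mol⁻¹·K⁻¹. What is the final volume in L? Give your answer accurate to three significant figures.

Isothermal, so P V is constant: T₂ = T₁; V₂ = V₁·(P₁/P₂) = 13.53 L.
P constant ⇒ V ∝ T: P₃ = P₂; V₃ = V₂·(T₃/T₂) = 9.100 L.

V₃ ≈ 9.10 L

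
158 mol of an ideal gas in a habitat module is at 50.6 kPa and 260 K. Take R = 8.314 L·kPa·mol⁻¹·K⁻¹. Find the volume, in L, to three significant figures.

V ≈ 6.75e+03 L

PV = nRT ⇒ V = nRT/P = (158 × 8.314 × 260) / 50.6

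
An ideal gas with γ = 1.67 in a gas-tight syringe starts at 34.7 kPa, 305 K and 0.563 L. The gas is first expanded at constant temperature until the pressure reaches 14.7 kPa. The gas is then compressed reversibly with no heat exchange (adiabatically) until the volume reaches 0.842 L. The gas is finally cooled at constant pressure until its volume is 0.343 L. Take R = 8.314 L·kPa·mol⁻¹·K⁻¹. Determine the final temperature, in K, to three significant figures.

T₄ ≈ 169 K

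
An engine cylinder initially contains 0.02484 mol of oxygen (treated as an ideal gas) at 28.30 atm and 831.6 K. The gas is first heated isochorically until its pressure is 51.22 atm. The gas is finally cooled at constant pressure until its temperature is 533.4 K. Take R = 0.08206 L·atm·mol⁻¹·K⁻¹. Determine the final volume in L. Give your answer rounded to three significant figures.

From PV = nRT: V₁ = nRT₁/P₁ = 0.05990 L.
V constant ⇒ P ∝ T: V₂ = V₁; T₂ = T₁·(P₂/P₁) = 1505 K.
P constant ⇒ V ∝ T: P₃ = P₂; V₃ = V₂·(T₃/T₂) = 0.02123 L.

V₃ ≈ 0.0212 L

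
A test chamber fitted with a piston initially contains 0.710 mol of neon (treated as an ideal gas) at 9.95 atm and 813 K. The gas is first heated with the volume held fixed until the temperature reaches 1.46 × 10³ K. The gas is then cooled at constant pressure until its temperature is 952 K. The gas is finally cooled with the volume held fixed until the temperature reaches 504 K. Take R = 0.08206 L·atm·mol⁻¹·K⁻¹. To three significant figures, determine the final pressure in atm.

From PV = nRT: V₁ = nRT₁/P₁ = 4.761 L.
V constant ⇒ P ∝ T: V₂ = V₁; P₂ = P₁·(T₂/T₁) = 17.87 atm.
Isobaric, so V/T is constant: P₃ = P₂; V₃ = V₂·(T₃/T₂) = 3.104 L.
Isochoric, so P/T is constant: V₄ = V₃; P₄ = P₃·(T₄/T₃) = 9.460 atm.

P₄ ≈ 9.46 atm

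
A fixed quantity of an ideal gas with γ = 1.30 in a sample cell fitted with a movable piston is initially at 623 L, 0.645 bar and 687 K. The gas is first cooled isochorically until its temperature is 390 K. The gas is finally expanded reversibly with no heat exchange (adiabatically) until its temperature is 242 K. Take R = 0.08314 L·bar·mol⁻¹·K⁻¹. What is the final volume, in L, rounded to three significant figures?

Isochoric, so P/T is constant: V₂ = V₁; P₂ = P₁·(T₂/T₁) = 0.3662 bar.
Reversible adiabatic, γ = 1.30: P₃ = P₂·(T₃/T₂)^(γ/(γ−1)) = 0.04630 bar; V₃ = V₂·(T₂/T₃)^(1/(γ−1)) = 3057 L.

V₃ ≈ 3.06e+03 L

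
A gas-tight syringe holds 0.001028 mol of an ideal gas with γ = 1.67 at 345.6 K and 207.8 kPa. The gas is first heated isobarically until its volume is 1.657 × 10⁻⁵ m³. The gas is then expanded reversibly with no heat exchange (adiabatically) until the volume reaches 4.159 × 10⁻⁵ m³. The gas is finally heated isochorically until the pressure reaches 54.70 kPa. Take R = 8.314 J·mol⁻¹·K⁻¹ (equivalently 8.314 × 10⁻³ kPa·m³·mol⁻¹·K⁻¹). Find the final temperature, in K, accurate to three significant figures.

T₄ ≈ 266 K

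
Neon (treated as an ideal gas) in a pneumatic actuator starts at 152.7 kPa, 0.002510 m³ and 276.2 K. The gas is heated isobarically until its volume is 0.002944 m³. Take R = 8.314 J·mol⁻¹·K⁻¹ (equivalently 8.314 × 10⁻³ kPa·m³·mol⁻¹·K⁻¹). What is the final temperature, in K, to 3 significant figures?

Isobaric, so V/T is constant: P₂ = P₁; T₂ = T₁·(V₂/V₁) = 324.0 K.

T₂ ≈ 324 K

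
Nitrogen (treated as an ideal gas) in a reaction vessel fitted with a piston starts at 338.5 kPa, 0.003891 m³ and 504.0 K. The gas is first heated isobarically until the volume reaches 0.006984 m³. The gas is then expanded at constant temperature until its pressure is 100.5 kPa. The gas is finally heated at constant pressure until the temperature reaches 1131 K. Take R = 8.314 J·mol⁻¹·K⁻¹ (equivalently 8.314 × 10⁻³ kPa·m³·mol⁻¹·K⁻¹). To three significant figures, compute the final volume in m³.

V₄ ≈ 0.0294 m³

P constant ⇒ V ∝ T: P₂ = P₁; T₂ = T₁·(V₂/V₁) = 904.6 K.
T constant ⇒ Boyle's law P V = const: T₃ = T₂; V₃ = V₂·(P₂/P₃) = 0.02352 m³.
P constant ⇒ V ∝ T: P₄ = P₃; V₄ = V₃·(T₄/T₃) = 0.02941 m³.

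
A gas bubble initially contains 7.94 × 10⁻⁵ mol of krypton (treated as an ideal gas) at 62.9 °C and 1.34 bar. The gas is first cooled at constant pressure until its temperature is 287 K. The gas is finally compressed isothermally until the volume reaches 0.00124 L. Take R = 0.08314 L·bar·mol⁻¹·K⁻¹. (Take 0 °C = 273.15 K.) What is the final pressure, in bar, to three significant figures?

Convert: T₁ = 336.0 K.
From PV = nRT: V₁ = nRT₁/P₁ = 0.001656 L.
Isobaric, so V/T is constant: P₂ = P₁; V₂ = V₁·(T₂/T₁) = 0.001414 L.
Isothermal, so P V is constant: T₃ = T₂; P₃ = P₂·(V₂/V₃) = 1.528 bar.

P₃ ≈ 1.53 bar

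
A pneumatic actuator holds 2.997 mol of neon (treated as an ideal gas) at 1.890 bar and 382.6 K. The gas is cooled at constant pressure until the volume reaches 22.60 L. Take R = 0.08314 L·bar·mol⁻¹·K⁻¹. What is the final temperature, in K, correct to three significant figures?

From PV = nRT: V₁ = nRT₁/P₁ = 50.44 L.
P constant ⇒ V ∝ T: P₂ = P₁; T₂ = T₁·(V₂/V₁) = 171.4 K.

T₂ ≈ 171 K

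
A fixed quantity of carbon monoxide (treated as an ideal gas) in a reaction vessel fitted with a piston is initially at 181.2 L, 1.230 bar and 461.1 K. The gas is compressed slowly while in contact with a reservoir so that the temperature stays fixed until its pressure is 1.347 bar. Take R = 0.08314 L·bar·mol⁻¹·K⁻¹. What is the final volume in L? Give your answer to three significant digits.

Isothermal, so P V is constant: T₂ = T₁; V₂ = V₁·(P₁/P₂) = 165.5 L.

V₂ ≈ 165 L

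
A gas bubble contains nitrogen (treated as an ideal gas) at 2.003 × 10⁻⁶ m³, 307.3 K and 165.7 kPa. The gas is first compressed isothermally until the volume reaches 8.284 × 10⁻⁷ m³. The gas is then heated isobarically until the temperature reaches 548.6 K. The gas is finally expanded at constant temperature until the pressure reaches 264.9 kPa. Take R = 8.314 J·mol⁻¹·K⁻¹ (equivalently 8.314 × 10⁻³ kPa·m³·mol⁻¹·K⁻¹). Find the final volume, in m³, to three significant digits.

V₄ ≈ 2.24e-06 m³

T constant ⇒ Boyle's law P V = const: T₂ = T₁; P₂ = P₁·(V₁/V₂) = 400.6 kPa.
Isobaric, so V/T is constant: P₃ = P₂; V₃ = V₂·(T₃/T₂) = 1.479e-06 m³.
Isothermal, so P V is constant: T₄ = T₃; V₄ = V₃·(P₃/P₄) = 2.237e-06 m³.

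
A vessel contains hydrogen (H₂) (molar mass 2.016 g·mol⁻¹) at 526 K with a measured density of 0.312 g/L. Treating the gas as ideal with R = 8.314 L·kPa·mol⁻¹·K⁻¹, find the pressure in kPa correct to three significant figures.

P ≈ 677 kPa

ρ = PM/(RT) ⇒ P = ρRT/M = (0.312 × 8.314 × 526.0) / 2.016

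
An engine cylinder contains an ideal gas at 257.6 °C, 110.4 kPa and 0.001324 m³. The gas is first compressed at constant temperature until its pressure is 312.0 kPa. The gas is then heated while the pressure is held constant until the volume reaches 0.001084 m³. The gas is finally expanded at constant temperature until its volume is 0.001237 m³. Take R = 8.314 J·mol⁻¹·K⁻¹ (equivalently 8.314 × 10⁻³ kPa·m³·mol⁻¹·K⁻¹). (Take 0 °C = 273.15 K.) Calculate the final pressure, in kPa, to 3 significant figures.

Convert: T₁ = 530.8 K.
T constant ⇒ Boyle's law P V = const: T₂ = T₁; V₂ = V₁·(P₁/P₂) = 0.0004685 m³.
Isobaric, so V/T is constant: P₃ = P₂; T₃ = T₂·(V₃/V₂) = 1228 K.
Isothermal, so P V is constant: T₄ = T₃; P₄ = P₃·(V₃/V₄) = 273.4 kPa.

P₄ ≈ 273 kPa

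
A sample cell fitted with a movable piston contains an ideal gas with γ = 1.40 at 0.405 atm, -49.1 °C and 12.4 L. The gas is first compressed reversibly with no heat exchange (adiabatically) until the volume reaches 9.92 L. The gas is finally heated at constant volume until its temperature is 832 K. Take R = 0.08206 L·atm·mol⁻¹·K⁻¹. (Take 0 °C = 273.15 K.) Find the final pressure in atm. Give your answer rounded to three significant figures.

P₃ ≈ 1.88 atm

Convert: T₁ = 224.0 K.
Adiabatic (γ = 1.40), T V^(γ−1) and P V^γ constant: T₂ = T₁·(V₁/V₂)^(γ−1) = 245.0 K; P₂ = P₁·(V₁/V₂)^γ = 0.5535 atm.
Isochoric, so P/T is constant: V₃ = V₂; P₃ = P₂·(T₃/T₂) = 1.880 atm.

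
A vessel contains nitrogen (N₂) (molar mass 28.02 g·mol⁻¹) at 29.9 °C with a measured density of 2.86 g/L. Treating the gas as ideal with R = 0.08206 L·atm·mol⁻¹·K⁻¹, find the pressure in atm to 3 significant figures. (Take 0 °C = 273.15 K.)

ρ = PM/(RT) ⇒ P = ρRT/M = (2.86 × 0.08206 × 303.0) / 28.02

P ≈ 2.54 atm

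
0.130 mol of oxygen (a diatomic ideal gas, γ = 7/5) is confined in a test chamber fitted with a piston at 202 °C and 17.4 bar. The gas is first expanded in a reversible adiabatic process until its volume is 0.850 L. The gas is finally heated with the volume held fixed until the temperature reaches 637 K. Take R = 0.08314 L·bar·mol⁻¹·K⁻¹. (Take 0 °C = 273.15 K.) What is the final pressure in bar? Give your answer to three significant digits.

P₃ ≈ 8.10 bar

Convert: T₁ = 475.1 K.
From PV = nRT: V₁ = nRT₁/P₁ = 0.2951 L.
Reversible adiabatic, γ = 7/5: T₂ = T₁·(V₁/V₂)^(γ−1) = 311.2 K; P₂ = P₁·(V₁/V₂)^γ = 3.957 bar.
Isochoric, so P/T is constant: V₃ = V₂; P₃ = P₂·(T₃/T₂) = 8.100 bar.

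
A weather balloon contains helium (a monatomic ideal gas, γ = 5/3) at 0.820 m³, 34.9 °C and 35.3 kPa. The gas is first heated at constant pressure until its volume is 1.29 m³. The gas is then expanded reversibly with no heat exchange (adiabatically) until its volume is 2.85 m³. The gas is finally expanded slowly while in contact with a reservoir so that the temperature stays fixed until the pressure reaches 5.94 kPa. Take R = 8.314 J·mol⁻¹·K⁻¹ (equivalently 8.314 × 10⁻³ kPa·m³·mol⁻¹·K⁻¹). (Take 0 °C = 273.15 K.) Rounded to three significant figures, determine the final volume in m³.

Convert: T₁ = 308.0 K.
Isobaric, so V/T is constant: P₂ = P₁; T₂ = T₁·(V₂/V₁) = 484.6 K.
Reversible adiabatic, γ = 5/3: T₃ = T₂·(V₂/V₃)^(γ−1) = 285.7 K; P₃ = P₂·(V₂/V₃)^γ = 9.419 kPa.
T constant ⇒ Boyle's law P V = const: T₄ = T₃; V₄ = V₃·(P₃/P₄) = 4.519 m³.

V₄ ≈ 4.52 m³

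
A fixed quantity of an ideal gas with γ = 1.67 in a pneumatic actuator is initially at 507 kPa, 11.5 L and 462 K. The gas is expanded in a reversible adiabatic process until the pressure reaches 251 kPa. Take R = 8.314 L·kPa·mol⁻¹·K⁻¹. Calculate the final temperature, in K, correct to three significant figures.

T₂ ≈ 348 K

Reversible adiabatic, γ = 1.67: T₂ = T₁·(P₂/P₁)^((γ−1)/γ) = 348.5 K; V₂ = V₁·(P₁/P₂)^(1/γ) = 17.52 L.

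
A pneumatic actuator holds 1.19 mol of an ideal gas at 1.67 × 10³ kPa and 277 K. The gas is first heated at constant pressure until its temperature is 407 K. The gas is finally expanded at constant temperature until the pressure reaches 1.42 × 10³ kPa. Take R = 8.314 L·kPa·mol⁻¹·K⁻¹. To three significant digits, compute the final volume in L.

V₃ ≈ 2.84 L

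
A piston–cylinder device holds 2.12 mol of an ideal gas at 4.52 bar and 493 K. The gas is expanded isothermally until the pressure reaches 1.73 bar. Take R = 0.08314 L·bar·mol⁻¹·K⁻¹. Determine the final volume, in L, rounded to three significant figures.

V₂ ≈ 50.2 L

From PV = nRT: V₁ = nRT₁/P₁ = 19.22 L.
Isothermal, so P V is constant: T₂ = T₁; V₂ = V₁·(P₁/P₂) = 50.23 L.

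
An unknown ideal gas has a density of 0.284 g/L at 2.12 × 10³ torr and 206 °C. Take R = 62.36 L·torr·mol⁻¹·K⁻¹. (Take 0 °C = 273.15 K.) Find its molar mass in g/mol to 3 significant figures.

M ≈ 4.00 g/mol

ρ = PM/(RT) ⇒ M = ρRT/P = (0.284 × 62.36 × 479.1) / 2.12e+03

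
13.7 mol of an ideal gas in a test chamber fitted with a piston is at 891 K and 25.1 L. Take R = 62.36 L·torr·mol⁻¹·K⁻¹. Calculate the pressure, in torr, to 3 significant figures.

PV = nRT ⇒ P = nRT/V = (13.7 × 62.36 × 891) / 25.1

P ≈ 3.03e+04 torr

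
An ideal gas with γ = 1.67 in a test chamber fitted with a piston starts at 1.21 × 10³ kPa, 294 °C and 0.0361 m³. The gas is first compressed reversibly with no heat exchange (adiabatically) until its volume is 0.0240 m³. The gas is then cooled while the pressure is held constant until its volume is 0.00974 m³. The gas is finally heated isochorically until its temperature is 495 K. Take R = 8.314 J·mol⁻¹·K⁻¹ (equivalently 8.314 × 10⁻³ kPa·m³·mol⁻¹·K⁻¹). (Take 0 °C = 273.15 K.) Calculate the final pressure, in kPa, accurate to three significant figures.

Convert: T₁ = 567.1 K.
Adiabatic (γ = 1.67), T V^(γ−1) and P V^γ constant: T₂ = T₁·(V₁/V₂)^(γ−1) = 745.6 K; P₂ = P₁·(V₁/V₂)^γ = 2393 kPa.
Isobaric, so V/T is constant: P₃ = P₂; T₃ = T₂·(V₃/V₂) = 302.6 K.
Isochoric, so P/T is constant: V₄ = V₃; P₄ = P₃·(T₄/T₃) = 3914 kPa.

P₄ ≈ 3.91e+03 kPa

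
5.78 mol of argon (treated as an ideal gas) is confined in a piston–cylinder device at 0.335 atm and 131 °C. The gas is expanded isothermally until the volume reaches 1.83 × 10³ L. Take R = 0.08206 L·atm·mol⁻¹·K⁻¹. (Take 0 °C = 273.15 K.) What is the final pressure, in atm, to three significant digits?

P₂ ≈ 0.105 atm

Convert: T₁ = 404.1 K.
From PV = nRT: V₁ = nRT₁/P₁ = 572.2 L.
T constant ⇒ Boyle's law P V = const: T₂ = T₁; P₂ = P₁·(V₁/V₂) = 0.1047 atm.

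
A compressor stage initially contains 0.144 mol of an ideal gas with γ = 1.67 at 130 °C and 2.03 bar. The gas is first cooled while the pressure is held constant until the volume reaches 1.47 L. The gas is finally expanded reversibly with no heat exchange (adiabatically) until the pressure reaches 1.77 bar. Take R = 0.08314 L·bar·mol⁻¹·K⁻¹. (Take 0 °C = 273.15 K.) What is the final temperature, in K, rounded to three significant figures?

T₃ ≈ 236 K

Convert: T₁ = 403.1 K.
From PV = nRT: V₁ = nRT₁/P₁ = 2.378 L.
P constant ⇒ V ∝ T: P₂ = P₁; T₂ = T₁·(V₂/V₁) = 249.3 K.
Adiabatic (γ = 1.67), T V^(γ−1) and P V^γ constant: T₃ = T₂·(P₃/P₂)^((γ−1)/γ) = 235.9 K; V₃ = V₂·(P₂/P₃)^(1/γ) = 1.596 L.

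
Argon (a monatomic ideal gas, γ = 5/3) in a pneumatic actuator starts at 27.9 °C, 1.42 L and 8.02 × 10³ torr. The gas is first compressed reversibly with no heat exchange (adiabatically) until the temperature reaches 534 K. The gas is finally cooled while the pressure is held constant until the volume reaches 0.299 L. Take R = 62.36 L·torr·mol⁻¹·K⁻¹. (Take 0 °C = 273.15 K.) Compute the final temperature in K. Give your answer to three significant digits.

Convert: T₁ = 301.0 K.
Adiabatic (γ = 5/3), T V^(γ−1) and P V^γ constant: P₂ = P₁·(T₂/T₁)^(γ/(γ−1)) = 3.361e+04 torr; V₂ = V₁·(T₁/T₂)^(1/(γ−1)) = 0.6011 L.
P constant ⇒ V ∝ T: P₃ = P₂; T₃ = T₂·(V₃/V₂) = 265.6 K.

T₃ ≈ 266 K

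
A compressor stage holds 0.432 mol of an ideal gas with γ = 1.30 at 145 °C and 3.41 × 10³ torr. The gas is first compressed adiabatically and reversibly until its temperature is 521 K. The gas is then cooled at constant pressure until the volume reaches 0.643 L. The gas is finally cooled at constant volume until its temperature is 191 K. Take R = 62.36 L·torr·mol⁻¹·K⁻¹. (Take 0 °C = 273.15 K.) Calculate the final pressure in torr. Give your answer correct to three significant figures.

P₄ ≈ 8.00e+03 torr

Convert: T₁ = 418.1 K.
From PV = nRT: V₁ = nRT₁/P₁ = 3.303 L.
Reversible adiabatic, γ = 1.30: P₂ = P₁·(T₂/T₁)^(γ/(γ−1)) = 8843 torr; V₂ = V₁·(T₁/T₂)^(1/(γ−1)) = 1.587 L.
Isobaric, so V/T is constant: P₃ = P₂; T₃ = T₂·(V₃/V₂) = 211.1 K.
Isochoric, so P/T is constant: V₄ = V₃; P₄ = P₃·(T₄/T₃) = 8002 torr.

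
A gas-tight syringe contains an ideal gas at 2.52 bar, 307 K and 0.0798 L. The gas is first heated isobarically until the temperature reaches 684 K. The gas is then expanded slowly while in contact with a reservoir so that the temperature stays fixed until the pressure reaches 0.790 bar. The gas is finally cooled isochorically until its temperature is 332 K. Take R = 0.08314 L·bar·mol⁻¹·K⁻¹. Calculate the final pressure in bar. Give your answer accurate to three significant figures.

Isobaric, so V/T is constant: P₂ = P₁; V₂ = V₁·(T₂/T₁) = 0.1778 L.
T constant ⇒ Boyle's law P V = const: T₃ = T₂; V₃ = V₂·(P₂/P₃) = 0.5671 L.
Isochoric, so P/T is constant: V₄ = V₃; P₄ = P₃·(T₄/T₃) = 0.3835 bar.

P₄ ≈ 0.383 bar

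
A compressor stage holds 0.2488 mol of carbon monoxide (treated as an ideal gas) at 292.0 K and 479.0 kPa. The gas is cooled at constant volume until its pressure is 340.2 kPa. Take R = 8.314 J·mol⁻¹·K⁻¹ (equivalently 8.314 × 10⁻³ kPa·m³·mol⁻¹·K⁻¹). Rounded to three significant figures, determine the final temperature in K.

T₂ ≈ 207 K

From PV = nRT: V₁ = nRT₁/P₁ = 0.001261 m³.
V constant ⇒ P ∝ T: V₂ = V₁; T₂ = T₁·(P₂/P₁) = 207.4 K.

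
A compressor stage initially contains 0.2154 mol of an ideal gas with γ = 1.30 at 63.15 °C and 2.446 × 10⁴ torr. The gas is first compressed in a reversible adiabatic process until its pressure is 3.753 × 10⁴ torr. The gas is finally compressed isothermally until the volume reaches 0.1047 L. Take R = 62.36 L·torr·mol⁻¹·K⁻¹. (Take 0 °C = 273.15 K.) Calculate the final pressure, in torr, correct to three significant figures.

Convert: T₁ = 336.3 K.
From PV = nRT: V₁ = nRT₁/P₁ = 0.1847 L.
Adiabatic (γ = 1.30), T V^(γ−1) and P V^γ constant: T₂ = T₁·(P₂/P₁)^((γ−1)/γ) = 371.2 K; V₂ = V₁·(P₁/P₂)^(1/γ) = 0.1329 L.
T constant ⇒ Boyle's law P V = const: T₃ = T₂; P₃ = P₂·(V₂/V₃) = 4.763e+04 torr.

P₃ ≈ 4.76e+04 torr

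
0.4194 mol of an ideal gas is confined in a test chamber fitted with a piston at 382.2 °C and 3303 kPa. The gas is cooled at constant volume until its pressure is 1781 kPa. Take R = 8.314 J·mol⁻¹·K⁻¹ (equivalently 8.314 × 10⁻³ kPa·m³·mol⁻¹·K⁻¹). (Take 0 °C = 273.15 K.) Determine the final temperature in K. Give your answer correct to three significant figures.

T₂ ≈ 353 K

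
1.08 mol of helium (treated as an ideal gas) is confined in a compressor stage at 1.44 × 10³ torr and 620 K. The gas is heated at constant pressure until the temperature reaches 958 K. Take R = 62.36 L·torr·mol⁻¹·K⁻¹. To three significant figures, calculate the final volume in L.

V₂ ≈ 44.8 L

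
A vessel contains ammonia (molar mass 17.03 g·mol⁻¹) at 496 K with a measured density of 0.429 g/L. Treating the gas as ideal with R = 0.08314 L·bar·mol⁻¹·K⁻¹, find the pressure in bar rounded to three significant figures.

P ≈ 1.04 bar

ρ = PM/(RT) ⇒ P = ρRT/M = (0.429 × 0.08314 × 496.0) / 17.03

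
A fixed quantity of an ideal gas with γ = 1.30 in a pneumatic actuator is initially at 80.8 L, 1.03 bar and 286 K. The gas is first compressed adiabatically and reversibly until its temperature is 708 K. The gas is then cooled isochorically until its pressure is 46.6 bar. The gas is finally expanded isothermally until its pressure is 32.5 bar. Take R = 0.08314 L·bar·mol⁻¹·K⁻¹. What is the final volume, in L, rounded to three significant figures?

V₄ ≈ 5.65 L

Reversible adiabatic, γ = 1.30: P₂ = P₁·(T₂/T₁)^(γ/(γ−1)) = 52.33 bar; V₂ = V₁·(T₁/T₂)^(1/(γ−1)) = 3.937 L.
Isochoric, so P/T is constant: V₃ = V₂; T₃ = T₂·(P₃/P₂) = 630.5 K.
T constant ⇒ Boyle's law P V = const: T₄ = T₃; V₄ = V₃·(P₃/P₄) = 5.645 L.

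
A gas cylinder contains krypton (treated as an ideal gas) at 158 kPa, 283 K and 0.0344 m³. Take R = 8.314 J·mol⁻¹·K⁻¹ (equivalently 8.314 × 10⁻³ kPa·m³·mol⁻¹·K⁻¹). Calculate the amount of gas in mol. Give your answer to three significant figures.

PV = nRT ⇒ n = PV/(RT) = (158 × 0.0344) / (8.314 × 10⁻³ × 283)

n ≈ 2.31 mol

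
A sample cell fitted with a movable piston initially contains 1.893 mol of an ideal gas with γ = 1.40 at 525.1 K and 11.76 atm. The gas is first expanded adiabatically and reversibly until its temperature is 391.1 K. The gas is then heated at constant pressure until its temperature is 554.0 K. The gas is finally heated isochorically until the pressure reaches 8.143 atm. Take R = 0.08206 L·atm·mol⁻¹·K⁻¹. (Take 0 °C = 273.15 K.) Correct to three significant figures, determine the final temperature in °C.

From PV = nRT: V₁ = nRT₁/P₁ = 6.936 L.
Adiabatic (γ = 1.40), T V^(γ−1) and P V^γ constant: P₂ = P₁·(T₂/T₁)^(γ/(γ−1)) = 4.193 atm; V₂ = V₁·(T₁/T₂)^(1/(γ−1)) = 14.49 L.
Isobaric, so V/T is constant: P₃ = P₂; V₃ = V₂·(T₃/T₂) = 20.52 L.
Isochoric, so P/T is constant: V₄ = V₃; T₄ = T₃·(P₄/P₃) = 1076 K.

T₄ ≈ 803 °C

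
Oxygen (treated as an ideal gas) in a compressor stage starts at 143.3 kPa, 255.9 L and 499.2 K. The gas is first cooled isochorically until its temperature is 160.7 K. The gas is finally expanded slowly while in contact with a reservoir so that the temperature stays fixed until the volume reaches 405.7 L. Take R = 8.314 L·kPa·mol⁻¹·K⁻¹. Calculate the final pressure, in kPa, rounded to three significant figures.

P₃ ≈ 29.1 kPa

Isochoric, so P/T is constant: V₂ = V₁; P₂ = P₁·(T₂/T₁) = 46.13 kPa.
Isothermal, so P V is constant: T₃ = T₂; P₃ = P₂·(V₂/V₃) = 29.10 kPa.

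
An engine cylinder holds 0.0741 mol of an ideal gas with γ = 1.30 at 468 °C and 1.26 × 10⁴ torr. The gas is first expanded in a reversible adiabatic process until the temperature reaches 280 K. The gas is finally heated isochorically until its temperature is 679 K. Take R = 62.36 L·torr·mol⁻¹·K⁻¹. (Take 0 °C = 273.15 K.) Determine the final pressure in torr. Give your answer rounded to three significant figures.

P₃ ≈ 450 torr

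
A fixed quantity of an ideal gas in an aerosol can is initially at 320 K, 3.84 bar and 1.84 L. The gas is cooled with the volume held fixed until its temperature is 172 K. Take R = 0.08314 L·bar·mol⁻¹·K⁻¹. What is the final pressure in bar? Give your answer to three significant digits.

Isochoric, so P/T is constant: V₂ = V₁; P₂ = P₁·(T₂/T₁) = 2.064 bar.

P₂ ≈ 2.06 bar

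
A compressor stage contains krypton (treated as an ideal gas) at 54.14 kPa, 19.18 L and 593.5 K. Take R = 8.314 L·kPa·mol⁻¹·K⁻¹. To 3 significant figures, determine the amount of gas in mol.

PV = nRT ⇒ n = PV/(RT) = (54.14 × 19.18) / (8.314 × 593.5)

n ≈ 0.210 mol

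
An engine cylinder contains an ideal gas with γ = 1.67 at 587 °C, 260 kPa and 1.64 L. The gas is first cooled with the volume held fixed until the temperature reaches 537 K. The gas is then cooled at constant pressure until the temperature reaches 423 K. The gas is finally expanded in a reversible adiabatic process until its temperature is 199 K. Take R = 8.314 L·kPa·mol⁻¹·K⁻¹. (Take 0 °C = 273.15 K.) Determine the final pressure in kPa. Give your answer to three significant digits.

P₄ ≈ 24.8 kPa

Convert: T₁ = 860.1 K.
Isochoric, so P/T is constant: V₂ = V₁; P₂ = P₁·(T₂/T₁) = 162.3 kPa.
Isobaric, so V/T is constant: P₃ = P₂; V₃ = V₂·(T₃/T₂) = 1.292 L.
Reversible adiabatic, γ = 1.67: P₄ = P₃·(T₄/T₃)^(γ/(γ−1)) = 24.78 kPa; V₄ = V₃·(T₃/T₄)^(1/(γ−1)) = 3.981 L.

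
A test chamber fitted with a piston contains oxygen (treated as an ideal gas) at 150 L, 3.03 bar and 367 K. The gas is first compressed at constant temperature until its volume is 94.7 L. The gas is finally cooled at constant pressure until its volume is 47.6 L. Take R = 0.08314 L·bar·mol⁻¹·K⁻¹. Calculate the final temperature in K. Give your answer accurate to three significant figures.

Isothermal, so P V is constant: T₂ = T₁; P₂ = P₁·(V₁/V₂) = 4.799 bar.
Isobaric, so V/T is constant: P₃ = P₂; T₃ = T₂·(V₃/V₂) = 184.5 K.

T₃ ≈ 184 K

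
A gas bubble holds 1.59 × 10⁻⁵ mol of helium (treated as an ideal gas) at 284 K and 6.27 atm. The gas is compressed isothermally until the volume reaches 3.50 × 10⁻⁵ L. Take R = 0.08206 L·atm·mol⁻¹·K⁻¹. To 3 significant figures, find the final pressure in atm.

From PV = nRT: V₁ = nRT₁/P₁ = 5.910e-05 L.
T constant ⇒ Boyle's law P V = const: T₂ = T₁; P₂ = P₁·(V₁/V₂) = 10.59 atm.

P₂ ≈ 10.6 atm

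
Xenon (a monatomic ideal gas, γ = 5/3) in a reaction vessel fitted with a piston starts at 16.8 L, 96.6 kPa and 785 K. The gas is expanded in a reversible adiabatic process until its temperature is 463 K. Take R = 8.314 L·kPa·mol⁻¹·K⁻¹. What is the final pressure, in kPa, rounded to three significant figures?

Reversible adiabatic, γ = 5/3: P₂ = P₁·(T₂/T₁)^(γ/(γ−1)) = 25.81 kPa; V₂ = V₁·(T₁/T₂)^(1/(γ−1)) = 37.09 L.

P₂ ≈ 25.8 kPa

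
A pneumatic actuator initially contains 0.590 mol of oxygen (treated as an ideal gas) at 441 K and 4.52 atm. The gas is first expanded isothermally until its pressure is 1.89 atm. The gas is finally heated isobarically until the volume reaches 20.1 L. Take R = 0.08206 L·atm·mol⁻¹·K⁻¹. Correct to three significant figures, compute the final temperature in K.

From PV = nRT: V₁ = nRT₁/P₁ = 4.724 L.
Isothermal, so P V is constant: T₂ = T₁; V₂ = V₁·(P₁/P₂) = 11.30 L.
Isobaric, so V/T is constant: P₃ = P₂; T₃ = T₂·(V₃/V₂) = 784.6 K.

T₃ ≈ 785 K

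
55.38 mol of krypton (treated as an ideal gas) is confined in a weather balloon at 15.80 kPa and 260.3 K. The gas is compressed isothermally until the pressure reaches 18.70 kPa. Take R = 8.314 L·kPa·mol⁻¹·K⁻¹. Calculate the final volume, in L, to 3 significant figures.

From PV = nRT: V₁ = nRT₁/P₁ = 7585 L.
T constant ⇒ Boyle's law P V = const: T₂ = T₁; V₂ = V₁·(P₁/P₂) = 6409 L.

V₂ ≈ 6.41e+03 L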